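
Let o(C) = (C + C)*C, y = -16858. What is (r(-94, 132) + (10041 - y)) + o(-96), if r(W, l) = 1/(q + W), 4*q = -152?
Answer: 5983691/132 ≈ 45331.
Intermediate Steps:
q = -38 (q = (¼)*(-152) = -38)
r(W, l) = 1/(-38 + W)
o(C) = 2*C² (o(C) = (2*C)*C = 2*C²)
(r(-94, 132) + (10041 - y)) + o(-96) = (1/(-38 - 94) + (10041 - 1*(-16858))) + 2*(-96)² = (1/(-132) + (10041 + 16858)) + 2*9216 = (-1/132 + 26899) + 18432 = 3550667/132 + 18432 = 5983691/132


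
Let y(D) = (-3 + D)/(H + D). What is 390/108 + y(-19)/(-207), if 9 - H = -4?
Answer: 4463/1242 ≈ 3.5934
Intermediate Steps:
H = 13 (H = 9 - 1*(-4) = 9 + 4 = 13)
y(D) = (-3 + D)/(13 + D)
390/108 + y(-19)/(-207) = 390/108 + ((-3 - 19)/(13 - 19))/(-207) = 390*(1/108) + (-22/(-6))*(-1/207) = 65/18 - ⅙*(-22)*(-1/207) = 65/18 + (11/3)*(-1/207) = 65/18 - 11/621 = 4463/1242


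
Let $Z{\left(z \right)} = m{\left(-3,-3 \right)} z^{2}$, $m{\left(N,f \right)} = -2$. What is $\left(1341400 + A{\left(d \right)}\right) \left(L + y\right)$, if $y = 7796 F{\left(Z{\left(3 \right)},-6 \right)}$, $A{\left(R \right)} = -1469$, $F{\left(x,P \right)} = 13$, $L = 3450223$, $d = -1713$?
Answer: $4758860081601$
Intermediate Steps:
$Z{\left(z \right)} = - 2 z^{2}$
$y = 101348$ ($y = 7796 \cdot 13 = 101348$)
$\left(1341400 + A{\left(d \right)}\right) \left(L + y\right) = \left(1341400 - 1469\right) \left(3450223 + 101348\right) = 1339931 \cdot 3551571 = 4758860081601$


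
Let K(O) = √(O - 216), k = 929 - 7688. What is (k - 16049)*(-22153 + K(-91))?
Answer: 505265624 - 22808*I*√307 ≈ 5.0527e+8 - 3.9963e+5*I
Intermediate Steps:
k = -6759
K(O) = √(-216 + O)
(k - 16049)*(-22153 + K(-91)) = (-6759 - 16049)*(-22153 + √(-216 - 91)) = -22808*(-22153 + √(-307)) = -22808*(-22153 + I*√307) = 505265624 - 22808*I*√307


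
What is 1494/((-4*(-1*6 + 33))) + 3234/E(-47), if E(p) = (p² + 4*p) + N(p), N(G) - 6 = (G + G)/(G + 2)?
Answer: -6705467/547854 ≈ -12.240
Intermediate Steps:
N(G) = 6 + 2*G/(2 + G) (N(G) = 6 + (G + G)/(G + 2) = 6 + (2*G)/(2 + G) = 6 + 2*G/(2 + G))
E(p) = p² + 4*p + 4*(3 + 2*p)/(2 + p) (E(p) = (p² + 4*p) + 4*(3 + 2*p)/(2 + p) = p² + 4*p + 4*(3 + 2*p)/(2 + p))
1494/((-4*(-1*6 + 33))) + 3234/E(-47) = 1494/((-4*(-1*6 + 33))) + 3234/(((12 + 8*(-47) - 47*(2 - 47)*(4 - 47))/(2 - 47))) = 1494/((-4*(-6 + 33))) + 3234/(((12 - 376 - 47*(-45)*(-43))/(-45))) = 1494/((-4*27)) + 3234/((-(12 - 376 - 90945)/45)) = 1494/(-108) + 3234/((-1/45*(-91309))) = 1494*(-1/108) + 3234/(91309/45) = -83/6 + 3234*(45/91309) = -83/6 + 145530/91309 = -6705467/547854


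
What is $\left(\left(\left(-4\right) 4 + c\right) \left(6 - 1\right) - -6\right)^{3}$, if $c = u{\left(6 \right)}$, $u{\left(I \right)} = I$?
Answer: $-85184$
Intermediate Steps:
$c = 6$
$\left(\left(\left(-4\right) 4 + c\right) \left(6 - 1\right) - -6\right)^{3} = \left(\left(\left(-4\right) 4 + 6\right) \left(6 - 1\right) - -6\right)^{3} = \left(\left(-16 + 6\right) 5 + 6\right)^{3} = \left(\left(-10\right) 5 + 6\right)^{3} = \left(-50 + 6\right)^{3} = \left(-44\right)^{3} = -85184$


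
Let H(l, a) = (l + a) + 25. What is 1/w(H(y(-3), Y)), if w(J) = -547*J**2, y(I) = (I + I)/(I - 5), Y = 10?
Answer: -16/11185603 ≈ -1.4304e-6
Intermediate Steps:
y(I) = 2*I/(-5 + I) (y(I) = (2*I)/(-5 + I) = 2*I/(-5 + I))
H(l, a) = 25 + a + l (H(l, a) = (a + l) + 25 = 25 + a + l)
1/w(H(y(-3), Y)) = 1/(-547*(25 + 10 + 2*(-3)/(-5 - 3))**2) = 1/(-547*(25 + 10 + 2*(-3)/(-8))**2) = 1/(-547*(25 + 10 + 2*(-3)*(-1/8))**2) = 1/(-547*(25 + 10 + 3/4)**2) = 1/(-547*(143/4)**2) = 1/(-547*20449/16) = 1/(-11185603/16) = -16/11185603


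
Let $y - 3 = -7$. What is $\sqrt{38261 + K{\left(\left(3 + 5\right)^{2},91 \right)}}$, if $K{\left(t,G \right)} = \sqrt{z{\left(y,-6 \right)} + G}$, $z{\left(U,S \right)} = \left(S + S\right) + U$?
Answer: $\sqrt{38261 + 5 \sqrt{3}} \approx 195.63$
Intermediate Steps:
$y = -4$ ($y = 3 - 7 = -4$)
$z{\left(U,S \right)} = U + 2 S$ ($z{\left(U,S \right)} = 2 S + U = U + 2 S$)
$K{\left(t,G \right)} = \sqrt{-16 + G}$ ($K{\left(t,G \right)} = \sqrt{\left(-4 + 2 \left(-6\right)\right) + G} = \sqrt{\left(-4 - 12\right) + G} = \sqrt{-16 + G}$)
$\sqrt{38261 + K{\left(\left(3 + 5\right)^{2},91 \right)}} = \sqrt{38261 + \sqrt{-16 + 91}} = \sqrt{38261 + \sqrt{75}} = \sqrt{38261 + 5 \sqrt{3}}$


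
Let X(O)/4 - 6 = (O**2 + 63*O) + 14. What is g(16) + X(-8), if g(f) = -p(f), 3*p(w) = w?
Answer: -5056/3 ≈ -1685.3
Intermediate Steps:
p(w) = w/3
X(O) = 80 + 4*O**2 + 252*O (X(O) = 24 + 4*((O**2 + 63*O) + 14) = 24 + 4*(14 + O**2 + 63*O) = 24 + (56 + 4*O**2 + 252*O) = 80 + 4*O**2 + 252*O)
g(f) = -f/3
g(16) + X(-8) = -1/3*16 + (80 + 4*(-8)**2 + 252*(-8)) = -16/3 + (80 + 4*64 - 2016) = -16/3 + (80 + 256 - 2016) = -16/3 - 1680 = -5056/3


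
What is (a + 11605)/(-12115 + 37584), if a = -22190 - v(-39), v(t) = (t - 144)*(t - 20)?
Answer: -21382/25469 ≈ -0.83953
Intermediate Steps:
v(t) = (-144 + t)*(-20 + t)
a = -32987 (a = -22190 - (2880 + (-39)² - 164*(-39)) = -22190 - (2880 + 1521 + 6396) = -22190 - 1*10797 = -22190 - 10797 = -32987)
(a + 11605)/(-12115 + 37584) = (-32987 + 11605)/(-12115 + 37584) = -21382/25469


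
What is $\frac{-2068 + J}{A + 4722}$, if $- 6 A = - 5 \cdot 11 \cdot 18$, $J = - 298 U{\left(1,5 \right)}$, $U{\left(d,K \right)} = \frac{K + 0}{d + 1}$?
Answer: $- \frac{2813}{4887} \approx -0.57561$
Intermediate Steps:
$U{\left(d,K \right)} = \frac{K}{1 + d}$
$J = -745$ ($J = - 298 \frac{5}{1 + 1} = - 298 \cdot \frac{5}{2} = - 298 \cdot 5 \cdot \frac{1}{2} = \left(-298\right) \frac{5}{2} = -745$)
$A = 165$ ($A = - \frac{\left(-1\right) 5 \cdot 11 \cdot 18}{6} = - \frac{\left(-1\right) 55 \cdot 18}{6} = - \frac{\left(-1\right) 990}{6} = \left(- \frac{1}{6}\right) \left(-990\right) = 165$)
$\frac{-2068 + J}{A + 4722} = \frac{-2068 - 745}{165 + 4722} = - \frac{2813}{4887}$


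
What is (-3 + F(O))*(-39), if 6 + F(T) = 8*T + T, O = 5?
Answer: -1404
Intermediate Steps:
F(T) = -6 + 9*T (F(T) = -6 + (8*T + T) = -6 + 9*T)
(-3 + F(O))*(-39) = (-3 + (-6 + 9*5))*(-39) = (-3 + (-6 + 45))*(-39) = (-3 + 39)*(-39) = 36*(-39) = -1404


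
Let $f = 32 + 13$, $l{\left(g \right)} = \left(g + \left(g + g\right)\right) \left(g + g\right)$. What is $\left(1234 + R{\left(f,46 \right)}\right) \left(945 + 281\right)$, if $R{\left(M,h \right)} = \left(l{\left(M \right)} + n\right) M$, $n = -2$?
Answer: $671718044$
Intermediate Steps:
$l{\left(g \right)} = 6 g^{2}$ ($l{\left(g \right)} = \left(g + 2 g\right) 2 g = 3 g 2 g = 6 g^{2}$)
$f = 45$
$R{\left(M,h \right)} = M \left(-2 + 6 M^{2}\right)$ ($R{\left(M,h \right)} = \left(6 M^{2} - 2\right) M = \left(-2 + 6 M^{2}\right) M = M \left(-2 + 6 M^{2}\right)$)
$\left(1234 + R{\left(f,46 \right)}\right) \left(945 + 281\right) = \left(1234 + \left(\left(-2\right) 45 + 6 \cdot 45^{3}\right)\right) \left(945 + 281\right) = \left(1234 + \left(-90 + 6 \cdot 91125\right)\right) 1226 = \left(1234 + \left(-90 + 546750\right)\right) 1226 = \left(1234 + 546660\right) 1226 = 547894 \cdot 1226 = 671718044$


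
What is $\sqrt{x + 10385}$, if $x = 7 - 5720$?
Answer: $8 \sqrt{73} \approx 68.352$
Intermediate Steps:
$x = -5713$ ($x = 7 - 5720 = -5713$)
$\sqrt{x + 10385} = \sqrt{-5713 + 10385} = \sqrt{4672} = 8 \sqrt{73}$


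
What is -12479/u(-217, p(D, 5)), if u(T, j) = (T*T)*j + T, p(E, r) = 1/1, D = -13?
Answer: -12479/46872 ≈ -0.26624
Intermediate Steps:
p(E, r) = 1
u(T, j) = T + j*T² (u(T, j) = T²*j + T = j*T² + T = T + j*T²)
-12479/u(-217, p(D, 5)) = -12479*(-1/(217*(1 - 217*1))) = -12479*(-1/(217*(1 - 217))) = -12479/((-217*(-216))) = -12479/46872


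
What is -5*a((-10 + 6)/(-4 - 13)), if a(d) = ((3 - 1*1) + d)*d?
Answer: -760/289 ≈ -2.6298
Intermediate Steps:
a(d) = d*(2 + d) (a(d) = ((3 - 1) + d)*d = (2 + d)*d = d*(2 + d))
-5*a((-10 + 6)/(-4 - 13)) = -5*(-10 + 6)/(-4 - 13)*(2 + (-10 + 6)/(-4 - 13)) = -5*(-4/(-17))*(2 - 4/(-17)) = -5*(-4*(-1/17))*(2 - 4*(-1/17)) = -20*(2 + 4/17)/17 = -20*38/(17*17) = -5*152/289 = -760/289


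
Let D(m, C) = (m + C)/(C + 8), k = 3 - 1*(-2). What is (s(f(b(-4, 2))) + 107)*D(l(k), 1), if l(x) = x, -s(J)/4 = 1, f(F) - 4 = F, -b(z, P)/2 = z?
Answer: 206/3 ≈ 68.667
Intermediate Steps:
b(z, P) = -2*z
f(F) = 4 + F
k = 5 (k = 3 + 2 = 5)
s(J) = -4 (s(J) = -4*1 = -4)
D(m, C) = (C + m)/(8 + C)
(s(f(b(-4, 2))) + 107)*D(l(k), 1) = (-4 + 107)*((1 + 5)/(8 + 1)) = 103*(6/9) = 103*((⅑)*6) = 103*(⅔) = 206/3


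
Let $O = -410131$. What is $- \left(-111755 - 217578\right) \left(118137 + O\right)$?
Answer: $-96163260002$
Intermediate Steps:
$- \left(-111755 - 217578\right) \left(118137 + O\right) = - \left(-111755 - 217578\right) \left(118137 - 410131\right) = - \left(-329333\right) \left(-291994\right) = \left(-1\right) 96163260002 = -96163260002$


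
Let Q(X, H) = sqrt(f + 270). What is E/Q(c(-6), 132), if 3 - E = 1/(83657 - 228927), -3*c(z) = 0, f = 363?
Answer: 435811*sqrt(633)/91955910 ≈ 0.11924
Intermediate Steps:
c(z) = 0 (c(z) = -1/3*0 = 0)
Q(X, H) = sqrt(633) (Q(X, H) = sqrt(363 + 270) = sqrt(633))
E = 435811/145270 (E = 3 - 1/(83657 - 228927) = 3 - 1/(-145270) = 3 - 1*(-1/145270) = 3 + 1/145270 = 435811/145270 ≈ 3.0000)
E/Q(c(-6), 132) = 435811/(145270*(sqrt(633))) = 435811*(sqrt(633)/633)/145270 = 435811*sqrt(633)/91955910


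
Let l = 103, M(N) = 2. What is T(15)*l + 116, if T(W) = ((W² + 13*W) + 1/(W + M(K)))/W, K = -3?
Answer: 765103/255 ≈ 3000.4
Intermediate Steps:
T(W) = (W² + 1/(2 + W) + 13*W)/W (T(W) = ((W² + 13*W) + 1/(W + 2))/W = ((W² + 13*W) + 1/(2 + W))/W = (W² + 1/(2 + W) + 13*W)/W)
T(15)*l + 116 = ((1 + 15³ + 15*15² + 26*15)/(15*(2 + 15)))*103 + 116 = ((1/15)*(1 + 3375 + 15*225 + 390)/17)*103 + 116 = ((1/15)*(1/17)*(1 + 3375 + 3375 + 390))*103 + 116 = ((1/15)*(1/17)*7141)*103 + 116 = (7141/255)*103 + 116 = 735523/255 + 116 = 765103/255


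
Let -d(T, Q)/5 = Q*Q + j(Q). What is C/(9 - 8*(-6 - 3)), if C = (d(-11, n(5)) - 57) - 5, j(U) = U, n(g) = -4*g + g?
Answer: -1112/81 ≈ -13.728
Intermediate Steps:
n(g) = -3*g
d(T, Q) = -5*Q - 5*Q² (d(T, Q) = -5*(Q*Q + Q) = -5*(Q² + Q) = -5*(Q + Q²) = -5*Q - 5*Q²)
C = -1112 (C = (5*(-3*5)*(-1 - (-3)*5) - 57) - 5 = (5*(-15)*(-1 - 1*(-15)) - 57) - 5 = (5*(-15)*(-1 + 15) - 57) - 5 = (5*(-15)*14 - 57) - 5 = (-1050 - 57) - 5 = -1107 - 5 = -1112)
C/(9 - 8*(-6 - 3)) = -1112/(9 - 8*(-6 - 3)) = -1112/(9 - 8*(-9)) = -1112/(9 + 72) = -1112/81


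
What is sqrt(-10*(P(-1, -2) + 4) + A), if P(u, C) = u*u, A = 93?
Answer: sqrt(43) ≈ 6.5574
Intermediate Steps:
P(u, C) = u**2
sqrt(-10*(P(-1, -2) + 4) + A) = sqrt(-10*((-1)**2 + 4) + 93) = sqrt(-10*(1 + 4) + 93) = sqrt(-10*5 + 93) = sqrt(-50 + 93) = sqrt(43)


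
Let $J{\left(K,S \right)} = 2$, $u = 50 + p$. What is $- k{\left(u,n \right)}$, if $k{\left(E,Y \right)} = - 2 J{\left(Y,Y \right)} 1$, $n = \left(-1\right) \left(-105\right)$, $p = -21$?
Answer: $4$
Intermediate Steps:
$n = 105$
$u = 29$ ($u = 50 - 21 = 29$)
$k{\left(E,Y \right)} = -4$ ($k{\left(E,Y \right)} = \left(-2\right) 2 \cdot 1 = \left(-4\right) 1 = -4$)
$- k{\left(u,n \right)} = \left(-1\right) \left(-4\right) = 4$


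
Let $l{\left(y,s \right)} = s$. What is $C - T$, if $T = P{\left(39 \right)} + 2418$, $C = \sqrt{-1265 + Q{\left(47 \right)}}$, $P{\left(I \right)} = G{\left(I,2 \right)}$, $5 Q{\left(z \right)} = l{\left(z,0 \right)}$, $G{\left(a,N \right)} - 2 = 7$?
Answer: $-2427 + i \sqrt{1265} \approx -2427.0 + 35.567 i$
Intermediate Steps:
$G{\left(a,N \right)} = 9$ ($G{\left(a,N \right)} = 2 + 7 = 9$)
$Q{\left(z \right)} = 0$ ($Q{\left(z \right)} = \frac{1}{5} \cdot 0 = 0$)
$P{\left(I \right)} = 9$
$C = i \sqrt{1265}$ ($C = \sqrt{-1265 + 0} = \sqrt{-1265} = i \sqrt{1265} \approx 35.567 i$)
$T = 2427$ ($T = 9 + 2418 = 2427$)
$C - T = i \sqrt{1265} - 2427 = -2427 + i \sqrt{1265}$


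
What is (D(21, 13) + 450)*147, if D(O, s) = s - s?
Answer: 66150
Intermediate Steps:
D(O, s) = 0
(D(21, 13) + 450)*147 = (0 + 450)*147 = 450*147 = 66150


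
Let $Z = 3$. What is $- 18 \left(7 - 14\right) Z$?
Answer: $378$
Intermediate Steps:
$- 18 \left(7 - 14\right) Z = - 18 \left(7 - 14\right) 3 = - 18 \left(\left(-7\right) 3\right) = \left(-18\right) \left(-21\right) = 378$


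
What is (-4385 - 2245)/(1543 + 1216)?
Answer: -6630/2759 ≈ -2.4030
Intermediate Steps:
(-4385 - 2245)/(1543 + 1216) = -6630/2759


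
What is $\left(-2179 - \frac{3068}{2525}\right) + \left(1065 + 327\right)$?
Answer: $- \frac{1990243}{2525} \approx -788.21$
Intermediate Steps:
$\left(-2179 - \frac{3068}{2525}\right) + \left(1065 + 327\right) = \left(-2179 - \frac{3068}{2525}\right) + 1392 = - \frac{5505043}{2525} + 1392 = - \frac{1990243}{2525}$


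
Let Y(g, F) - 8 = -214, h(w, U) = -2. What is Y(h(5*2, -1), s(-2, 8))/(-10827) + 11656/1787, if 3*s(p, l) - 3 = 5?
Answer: 126567634/19347849 ≈ 6.5417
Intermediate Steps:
s(p, l) = 8/3 (s(p, l) = 1 + (1/3)*5 = 1 + 5/3 = 8/3)
Y(g, F) = -206 (Y(g, F) = 8 - 214 = -206)
Y(h(5*2, -1), s(-2, 8))/(-10827) + 11656/1787 = -206/(-10827) + 11656/1787 = -206*(-1/10827) + 11656*(1/1787) = 206/10827 + 11656/1787 = 126567634/19347849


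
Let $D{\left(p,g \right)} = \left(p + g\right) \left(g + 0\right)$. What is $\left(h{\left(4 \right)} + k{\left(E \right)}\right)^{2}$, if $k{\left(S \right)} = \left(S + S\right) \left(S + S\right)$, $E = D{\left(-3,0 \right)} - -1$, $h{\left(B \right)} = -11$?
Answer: $49$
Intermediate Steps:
$D{\left(p,g \right)} = g \left(g + p\right)$ ($D{\left(p,g \right)} = \left(g + p\right) g = g \left(g + p\right)$)
$E = 1$ ($E = 0 \left(0 - 3\right) - -1 = 0 \left(-3\right) + 1 = 0 + 1 = 1$)
$k{\left(S \right)} = 4 S^{2}$ ($k{\left(S \right)} = 2 S 2 S = 4 S^{2}$)
$\left(h{\left(4 \right)} + k{\left(E \right)}\right)^{2} = \left(-11 + 4 \cdot 1^{2}\right)^{2} = \left(-11 + 4 \cdot 1\right)^{2} = \left(-11 + 4\right)^{2} = \left(-7\right)^{2} = 49$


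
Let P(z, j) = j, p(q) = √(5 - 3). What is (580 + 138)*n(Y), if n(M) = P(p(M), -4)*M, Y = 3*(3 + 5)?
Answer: -68928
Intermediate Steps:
p(q) = √2
Y = 24 (Y = 3*8 = 24)
n(M) = -4*M
(580 + 138)*n(Y) = (580 + 138)*(-4*24) = 718*(-96) = -68928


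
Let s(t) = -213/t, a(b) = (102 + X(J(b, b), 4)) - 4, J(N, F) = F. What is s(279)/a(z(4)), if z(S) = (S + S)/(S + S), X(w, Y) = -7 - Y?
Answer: -71/8091 ≈ -0.0087752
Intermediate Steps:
z(S) = 1 (z(S) = (2*S)/((2*S)) = (2*S)*(1/(2*S)) = 1)
a(b) = 87 (a(b) = (102 + (-7 - 1*4)) - 4 = (102 + (-7 - 4)) - 4 = (102 - 11) - 4 = 91 - 4 = 87)
s(279)/a(z(4)) = -213/279/87 = -213*1/279*(1/87) = -71/93*1/87 = -71/8091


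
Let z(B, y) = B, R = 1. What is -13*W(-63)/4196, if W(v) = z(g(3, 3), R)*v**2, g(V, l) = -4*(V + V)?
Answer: 309582/1049 ≈ 295.12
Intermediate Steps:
g(V, l) = -8*V
W(v) = -24*v**2 (W(v) = (-8*3)*v**2 = -24*v**2)
-13*W(-63)/4196 = -13*(-24*(-63)**2)/4196 = -13*(-24*3969)/4196 = -(-1238328)/4196 = -13*(-23814/1049) = 309582/1049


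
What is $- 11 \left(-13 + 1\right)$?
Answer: $132$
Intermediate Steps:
$- 11 \left(-13 + 1\right) = \left(-11\right) \left(-12\right) = 132$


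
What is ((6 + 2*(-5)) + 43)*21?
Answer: 819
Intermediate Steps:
((6 + 2*(-5)) + 43)*21 = ((6 - 10) + 43)*21 = (-4 + 43)*21 = 39*21 = 819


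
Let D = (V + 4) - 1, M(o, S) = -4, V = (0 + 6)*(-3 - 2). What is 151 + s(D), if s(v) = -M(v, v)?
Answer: 155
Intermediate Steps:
V = -30 (V = 6*(-5) = -30)
D = -27 (D = (-30 + 4) - 1 = -26 - 1 = -27)
s(v) = 4 (s(v) = -1*(-4) = 4)
151 + s(D) = 151 + 4 = 155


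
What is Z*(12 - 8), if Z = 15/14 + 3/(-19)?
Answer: 486/133 ≈ 3.6541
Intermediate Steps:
Z = 243/266 (Z = 15*(1/14) + 3*(-1/19) = 15/14 - 3/19 = 243/266 ≈ 0.91353)
Z*(12 - 8) = 243*(12 - 8)/266 = (243/266)*4 = 486/133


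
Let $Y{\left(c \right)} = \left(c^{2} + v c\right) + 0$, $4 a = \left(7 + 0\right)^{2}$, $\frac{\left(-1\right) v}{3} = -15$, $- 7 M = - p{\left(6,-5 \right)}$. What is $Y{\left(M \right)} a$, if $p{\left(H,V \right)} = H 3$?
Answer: $\frac{2997}{2} \approx 1498.5$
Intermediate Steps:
$p{\left(H,V \right)} = 3 H$
$M = \frac{18}{7}$ ($M = - \frac{\left(-1\right) 3 \cdot 6}{7} = - \frac{\left(-1\right) 18}{7} = \left(- \frac{1}{7}\right) \left(-18\right) = \frac{18}{7} \approx 2.5714$)
$v = 45$ ($v = \left(-3\right) \left(-15\right) = 45$)
$a = \frac{49}{4}$ ($a = \frac{\left(7 + 0\right)^{2}}{4} = \frac{7^{2}}{4} = \frac{1}{4} \cdot 49 = \frac{49}{4} \approx 12.25$)
$Y{\left(c \right)} = c^{2} + 45 c$ ($Y{\left(c \right)} = \left(c^{2} + 45 c\right) + 0 = c^{2} + 45 c$)
$Y{\left(M \right)} a = \frac{18 \left(45 + \frac{18}{7}\right)}{7} \cdot \frac{49}{4} = \frac{18}{7} \cdot \frac{333}{7} \cdot \frac{49}{4} = \frac{5994}{49} \cdot \frac{49}{4} = \frac{2997}{2}$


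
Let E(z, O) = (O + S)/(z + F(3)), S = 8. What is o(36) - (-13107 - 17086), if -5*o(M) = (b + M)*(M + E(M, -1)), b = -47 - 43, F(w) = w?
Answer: 1987943/65 ≈ 30584.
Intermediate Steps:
b = -90
E(z, O) = (8 + O)/(3 + z) (E(z, O) = (O + 8)/(z + 3) = (8 + O)/(3 + z))
o(M) = -(-90 + M)*(M + 7/(3 + M))/5 (o(M) = -(-90 + M)*(M + (8 - 1)/(3 + M))/5 = -(-90 + M)*(M + 7/(3 + M))/5)
o(36) - (-13107 - 17086) = (630 - 1*36³ + 87*36² + 263*36)/(5*(3 + 36)) - (-13107 - 17086) = (⅕)*(630 - 1*46656 + 87*1296 + 9468)/39 - 1*(-30193) = (⅕)*(1/39)*(630 - 46656 + 112752 + 9468) + 30193 = (⅕)*(1/39)*76194 + 30193 = 25398/65 + 30193 = 1987943/65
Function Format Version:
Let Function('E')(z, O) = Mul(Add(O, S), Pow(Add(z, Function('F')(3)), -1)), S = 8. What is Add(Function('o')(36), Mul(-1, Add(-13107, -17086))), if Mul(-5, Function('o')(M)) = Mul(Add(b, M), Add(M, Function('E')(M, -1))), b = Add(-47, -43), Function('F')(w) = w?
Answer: Rational(1987943, 65) ≈ 30584.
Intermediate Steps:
b = -90
Function('E')(z, O) = Mul(Pow(Add(3, z), -1), Add(8, O)) (Function('E')(z, O) = Mul(Add(O, 8), Pow(Add(z, 3), -1)) = Mul(Add(8, O), Pow(Add(3, z), -1)) = Mul(Pow(Add(3, z), -1), Add(8, O)))
Function('o')(M) = Mul(Rational(-1, 5), Add(-90, M), Add(M, Mul(7, Pow(Add(3, M), -1)))) (Function('o')(M) = Mul(Rational(-1, 5), Mul(Add(-90, M), Add(M, Mul(Pow(Add(3, M), -1), Add(8, -1))))) = Mul(Rational(-1, 5), Mul(Add(-90, M), Add(M, Mul(Pow(Add(3, M), -1), 7)))) = Mul(Rational(-1, 5), Mul(Add(-90, M), Add(M, Mul(7, Pow(Add(3, M), -1))))) = Mul(Rational(-1, 5), Add(-90, M), Add(M, Mul(7, Pow(Add(3, M), -1)))))
Add(Function('o')(36), Mul(-1, Add(-13107, -17086))) = Add(Mul(Rational(1, 5), Pow(Add(3, 36), -1), Add(630, Mul(-1, Pow(36, 3)), Mul(87, Pow(36, 2)), Mul(263, 36))), Mul(-1, Add(-13107, -17086))) = Add(Mul(Rational(1, 5), Pow(39, -1), Add(630, Mul(-1, 46656), Mul(87, 1296), 9468)), Mul(-1, -30193)) = Add(Mul(Rational(1, 5), Rational(1, 39), Add(630, -46656, 112752, 9468)), 30193) = Add(Mul(Rational(1, 5), Rational(1, 39), 76194), 30193) = Add(Rational(25398, 65), 30193) = Rational(1987943, 65)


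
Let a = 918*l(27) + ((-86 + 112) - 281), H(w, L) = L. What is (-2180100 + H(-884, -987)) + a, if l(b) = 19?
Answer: -2163900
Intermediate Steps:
a = 17187 (a = 918*19 + ((-86 + 112) - 281) = 17442 + (26 - 281) = 17442 - 255 = 17187)
(-2180100 + H(-884, -987)) + a = (-2180100 - 987) + 17187 = -2181087 + 17187 = -2163900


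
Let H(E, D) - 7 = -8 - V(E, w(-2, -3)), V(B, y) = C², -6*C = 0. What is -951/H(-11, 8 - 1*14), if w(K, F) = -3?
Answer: 951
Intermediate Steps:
C = 0 (C = -⅙*0 = 0)
V(B, y) = 0 (V(B, y) = 0² = 0)
H(E, D) = -1 (H(E, D) = 7 + (-8 - 1*0) = 7 + (-8 + 0) = 7 - 8 = -1)
-951/H(-11, 8 - 1*14) = -951/(-1) = -951*(-1) = 951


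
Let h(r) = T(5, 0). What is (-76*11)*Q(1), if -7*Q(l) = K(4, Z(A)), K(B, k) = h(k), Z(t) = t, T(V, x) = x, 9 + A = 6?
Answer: 0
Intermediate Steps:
A = -3 (A = -9 + 6 = -3)
h(r) = 0
K(B, k) = 0
Q(l) = 0 (Q(l) = -⅐*0 = 0)
(-76*11)*Q(1) = -76*11*0 = -836*0 = 0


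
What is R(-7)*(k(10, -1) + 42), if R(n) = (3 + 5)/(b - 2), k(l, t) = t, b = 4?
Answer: 164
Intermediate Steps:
R(n) = 4 (R(n) = (3 + 5)/(4 - 2) = 8/2 = 8*(½) = 4)
R(-7)*(k(10, -1) + 42) = 4*(-1 + 42) = 4*41 = 164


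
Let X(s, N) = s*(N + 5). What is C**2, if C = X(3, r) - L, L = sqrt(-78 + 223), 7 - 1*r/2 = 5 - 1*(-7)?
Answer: 370 + 30*sqrt(145) ≈ 731.25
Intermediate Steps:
r = -10 (r = 14 - 2*(5 - 1*(-7)) = 14 - 2*(5 + 7) = 14 - 2*12 = 14 - 24 = -10)
X(s, N) = s*(5 + N)
L = sqrt(145) ≈ 12.042
C = -15 - sqrt(145) (C = 3*(5 - 10) - sqrt(145) = 3*(-5) - sqrt(145) = -15 - sqrt(145) ≈ -27.042)
C**2 = (-15 - sqrt(145))**2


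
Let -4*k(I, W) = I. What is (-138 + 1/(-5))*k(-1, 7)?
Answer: -691/20 ≈ -34.550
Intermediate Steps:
k(I, W) = -I/4
(-138 + 1/(-5))*k(-1, 7) = (-138 + 1/(-5))*(-¼*(-1)) = (-138 - ⅕)*(¼) = -691/5*¼ = -691/20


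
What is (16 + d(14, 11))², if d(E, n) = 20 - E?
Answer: 484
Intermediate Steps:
(16 + d(14, 11))² = (16 + (20 - 1*14))² = (16 + (20 - 14))² = (16 + 6)² = 22² = 484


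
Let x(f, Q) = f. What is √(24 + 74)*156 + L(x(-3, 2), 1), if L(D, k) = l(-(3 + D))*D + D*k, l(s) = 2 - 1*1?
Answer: -6 + 1092*√2 ≈ 1538.3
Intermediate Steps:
l(s) = 1 (l(s) = 2 - 1 = 1)
L(D, k) = D + D*k (L(D, k) = 1*D + D*k = D + D*k)
√(24 + 74)*156 + L(x(-3, 2), 1) = √(24 + 74)*156 - 3*(1 + 1) = √98*156 - 3*2 = (7*√2)*156 - 6 = 1092*√2 - 6 = -6 + 1092*√2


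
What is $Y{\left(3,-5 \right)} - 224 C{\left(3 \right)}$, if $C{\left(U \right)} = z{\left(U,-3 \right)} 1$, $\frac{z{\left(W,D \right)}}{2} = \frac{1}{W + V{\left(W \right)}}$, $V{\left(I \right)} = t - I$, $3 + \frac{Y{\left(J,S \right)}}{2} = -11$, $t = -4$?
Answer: $84$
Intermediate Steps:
$Y{\left(J,S \right)} = -28$ ($Y{\left(J,S \right)} = -6 + 2 \left(-11\right) = -6 - 22 = -28$)
$V{\left(I \right)} = -4 - I$
$z{\left(W,D \right)} = - \frac{1}{2}$ ($z{\left(W,D \right)} = \frac{2}{W - \left(4 + W\right)} = \frac{2}{-4} = 2 \left(- \frac{1}{4}\right) = - \frac{1}{2}$)
$C{\left(U \right)} = - \frac{1}{2}$ ($C{\left(U \right)} = \left(- \frac{1}{2}\right) 1 = - \frac{1}{2}$)
$Y{\left(3,-5 \right)} - 224 C{\left(3 \right)} = -28 - -112 = -28 + 112 = 84$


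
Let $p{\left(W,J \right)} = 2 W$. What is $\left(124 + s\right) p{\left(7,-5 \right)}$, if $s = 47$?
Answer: $2394$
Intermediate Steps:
$\left(124 + s\right) p{\left(7,-5 \right)} = \left(124 + 47\right) 2 \cdot 7 = 171 \cdot 14 = 2394$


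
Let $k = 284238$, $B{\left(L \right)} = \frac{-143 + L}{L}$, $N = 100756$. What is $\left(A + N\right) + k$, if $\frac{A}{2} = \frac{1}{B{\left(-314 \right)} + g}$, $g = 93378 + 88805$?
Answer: $\frac{22023935580114}{57205919} \approx 3.8499 \cdot 10^{5}$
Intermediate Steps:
$B{\left(L \right)} = \frac{-143 + L}{L}$
$g = 182183$
$A = \frac{628}{57205919}$ ($A = \frac{2}{\frac{-143 - 314}{-314} + 182183} = \frac{2}{\left(- \frac{1}{314}\right) \left(-457\right) + 182183} = \frac{2}{\frac{457}{314} + 182183} = \frac{2}{\frac{57205919}{314}} = 2 \cdot \frac{314}{57205919} = \frac{628}{57205919} \approx 1.0978 \cdot 10^{-5}$)
$\left(A + N\right) + k = \left(\frac{628}{57205919} + 100756\right) + 284238 = \frac{5763839575392}{57205919} + 284238 = \frac{22023935580114}{57205919}$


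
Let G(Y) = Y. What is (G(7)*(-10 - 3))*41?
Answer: -3731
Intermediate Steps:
(G(7)*(-10 - 3))*41 = (7*(-10 - 3))*41 = (7*(-13))*41 = -91*41 = -3731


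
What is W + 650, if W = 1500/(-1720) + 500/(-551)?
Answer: 30716575/47386 ≈ 648.22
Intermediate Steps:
W = -84325/47386 (W = 1500*(-1/1720) + 500*(-1/551) = -75/86 - 500/551 = -84325/47386 ≈ -1.7795)
W + 650 = -84325/47386 + 650 = 30716575/47386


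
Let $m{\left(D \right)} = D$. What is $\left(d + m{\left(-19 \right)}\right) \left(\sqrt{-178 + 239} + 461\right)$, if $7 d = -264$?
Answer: $- \frac{183017}{7} - \frac{397 \sqrt{61}}{7} \approx -26588.0$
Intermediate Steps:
$d = - \frac{264}{7}$ ($d = \frac{1}{7} \left(-264\right) = - \frac{264}{7} \approx -37.714$)
$\left(d + m{\left(-19 \right)}\right) \left(\sqrt{-178 + 239} + 461\right) = \left(- \frac{264}{7} - 19\right) \left(\sqrt{-178 + 239} + 461\right) = - \frac{397 \left(\sqrt{61} + 461\right)}{7} = - \frac{397 \left(461 + \sqrt{61}\right)}{7} = - \frac{183017}{7} - \frac{397 \sqrt{61}}{7}$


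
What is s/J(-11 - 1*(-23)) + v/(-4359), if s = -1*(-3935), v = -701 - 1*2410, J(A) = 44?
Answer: 5763183/63932 ≈ 90.146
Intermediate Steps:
v = -3111 (v = -701 - 2410 = -3111)
s = 3935
s/J(-11 - 1*(-23)) + v/(-4359) = 3935/44 - 3111/(-4359) = 3935*(1/44) - 3111*(-1/4359) = 3935/44 + 1037/1453 = 5763183/63932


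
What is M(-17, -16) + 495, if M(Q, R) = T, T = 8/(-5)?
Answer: 2467/5 ≈ 493.40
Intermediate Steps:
T = -8/5 (T = 8*(-⅕) = -8/5 ≈ -1.6000)
M(Q, R) = -8/5
M(-17, -16) + 495 = -8/5 + 495 = 2467/5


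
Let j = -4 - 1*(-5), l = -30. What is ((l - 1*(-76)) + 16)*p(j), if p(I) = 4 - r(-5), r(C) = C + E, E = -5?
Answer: 868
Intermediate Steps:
r(C) = -5 + C (r(C) = C - 5 = -5 + C)
j = 1 (j = -4 + 5 = 1)
p(I) = 14 (p(I) = 4 - (-5 - 5) = 4 - 1*(-10) = 4 + 10 = 14)
((l - 1*(-76)) + 16)*p(j) = ((-30 - 1*(-76)) + 16)*14 = ((-30 + 76) + 16)*14 = (46 + 16)*14 = 62*14 = 868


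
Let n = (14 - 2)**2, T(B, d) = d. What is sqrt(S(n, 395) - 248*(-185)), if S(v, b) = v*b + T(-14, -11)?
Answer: sqrt(102749) ≈ 320.54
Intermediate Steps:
n = 144 (n = 12**2 = 144)
S(v, b) = -11 + b*v (S(v, b) = v*b - 11 = b*v - 11 = -11 + b*v)
sqrt(S(n, 395) - 248*(-185)) = sqrt((-11 + 395*144) - 248*(-185)) = sqrt((-11 + 56880) + 45880) = sqrt(56869 + 45880) = sqrt(102749)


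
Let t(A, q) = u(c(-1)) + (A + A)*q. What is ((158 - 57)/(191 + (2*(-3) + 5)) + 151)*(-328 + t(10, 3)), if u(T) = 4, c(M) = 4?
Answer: -3800412/95 ≈ -40004.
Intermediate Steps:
t(A, q) = 4 + 2*A*q (t(A, q) = 4 + (A + A)*q = 4 + (2*A)*q = 4 + 2*A*q)
((158 - 57)/(191 + (2*(-3) + 5)) + 151)*(-328 + t(10, 3)) = ((158 - 57)/(191 + (2*(-3) + 5)) + 151)*(-328 + (4 + 2*10*3)) = (101/(191 + (-6 + 5)) + 151)*(-328 + (4 + 60)) = (101/(191 - 1) + 151)*(-328 + 64) = (101/190 + 151)*(-264) = (28791/190)*(-264) = -3800412/95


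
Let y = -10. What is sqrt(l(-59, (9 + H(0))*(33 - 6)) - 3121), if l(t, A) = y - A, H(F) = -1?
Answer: I*sqrt(3347) ≈ 57.853*I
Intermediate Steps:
l(t, A) = -10 - A
sqrt(l(-59, (9 + H(0))*(33 - 6)) - 3121) = sqrt((-10 - (9 - 1)*(33 - 6)) - 3121) = sqrt((-10 - 8*27) - 3121) = sqrt((-10 - 1*216) - 3121) = sqrt((-10 - 216) - 3121) = sqrt(-226 - 3121) = sqrt(-3347) = I*sqrt(3347)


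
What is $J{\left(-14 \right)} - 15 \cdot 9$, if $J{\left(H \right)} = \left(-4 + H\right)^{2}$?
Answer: $189$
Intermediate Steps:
$J{\left(-14 \right)} - 15 \cdot 9 = \left(-4 - 14\right)^{2} - 15 \cdot 9 = \left(-18\right)^{2} - 135 = 324 - 135 = 189$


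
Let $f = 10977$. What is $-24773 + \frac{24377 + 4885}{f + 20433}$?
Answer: $- \frac{129681778}{5235} \approx -24772.0$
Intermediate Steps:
$-24773 + \frac{24377 + 4885}{f + 20433} = -24773 + \frac{24377 + 4885}{10977 + 20433} = -24773 + \frac{29262}{31410} = -24773 + 29262 \cdot \frac{1}{31410} = -24773 + \frac{4877}{5235} = - \frac{129681778}{5235}$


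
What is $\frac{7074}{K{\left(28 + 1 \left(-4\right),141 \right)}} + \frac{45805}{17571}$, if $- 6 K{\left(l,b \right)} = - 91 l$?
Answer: $\frac{70485137}{3197922} \approx 22.041$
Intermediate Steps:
$K{\left(l,b \right)} = \frac{91 l}{6}$ ($K{\left(l,b \right)} = - \frac{\left(-91\right) l}{6} = \frac{91 l}{6}$)
$\frac{7074}{K{\left(28 + 1 \left(-4\right),141 \right)}} + \frac{45805}{17571} = \frac{7074}{\frac{91}{6} \left(28 + 1 \left(-4\right)\right)} + \frac{45805}{17571} = \frac{7074}{\frac{91}{6} \left(28 - 4\right)} + 45805 \cdot \frac{1}{17571} = \frac{7074}{\frac{91}{6} \cdot 24} + \frac{45805}{17571} = \frac{7074}{364} + \frac{45805}{17571} = 7074 \cdot \frac{1}{364} + \frac{45805}{17571} = \frac{3537}{182} + \frac{45805}{17571} = \frac{70485137}{3197922}$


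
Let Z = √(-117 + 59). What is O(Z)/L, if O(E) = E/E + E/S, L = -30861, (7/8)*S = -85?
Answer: -1/30861 + 7*I*√58/20985480 ≈ -3.2403e-5 + 2.5403e-6*I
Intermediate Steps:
S = -680/7 (S = (8/7)*(-85) = -680/7 ≈ -97.143)
Z = I*√58 (Z = √(-58) = I*√58 ≈ 7.6158*I)
O(E) = 1 - 7*E/680 (O(E) = E/E + E/(-680/7) = 1 + E*(-7/680) = 1 - 7*E/680)
O(Z)/L = (1 - 7*I*√58/680)/(-30861) = (1 - 7*I*√58/680)*(-1/30861) = -1/30861 + 7*I*√58/20985480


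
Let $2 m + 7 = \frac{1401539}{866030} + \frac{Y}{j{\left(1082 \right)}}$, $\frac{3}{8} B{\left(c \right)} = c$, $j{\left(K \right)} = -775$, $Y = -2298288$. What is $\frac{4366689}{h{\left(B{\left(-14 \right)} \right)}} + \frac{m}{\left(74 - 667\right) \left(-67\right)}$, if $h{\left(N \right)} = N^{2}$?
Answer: $\frac{104800672774487779503}{33450312586028800} \approx 3133.0$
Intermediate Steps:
$B{\left(c \right)} = \frac{8 c}{3}$
$m = \frac{397354867323}{268469300}$ ($m = - \frac{7}{2} + \frac{\frac{1401539}{866030} - \frac{2298288}{-775}}{2} = - \frac{7}{2} + \frac{1401539 \cdot \frac{1}{866030} - - \frac{2298288}{775}}{2} = - \frac{7}{2} + \frac{\frac{1401539}{866030} + \frac{2298288}{775}}{2} = - \frac{7}{2} + \frac{1}{2} \cdot \frac{398294509873}{134234650} = - \frac{7}{2} + \frac{398294509873}{268469300} = \frac{397354867323}{268469300} \approx 1480.1$)
$\frac{4366689}{h{\left(B{\left(-14 \right)} \right)}} + \frac{m}{\left(74 - 667\right) \left(-67\right)} = \frac{4366689}{\left(\frac{8}{3} \left(-14\right)\right)^{2}} + \frac{397354867323}{268469300 \left(74 - 667\right) \left(-67\right)} = \frac{4366689}{\left(- \frac{112}{3}\right)^{2}} + \frac{397354867323}{268469300 \left(\left(-593\right) \left(-67\right)\right)} = \frac{4366689}{\frac{12544}{9}} + \frac{397354867323}{268469300 \cdot 39731} = 4366689 \cdot \frac{9}{12544} + \frac{397354867323}{268469300} \cdot \frac{1}{39731} = \frac{39300201}{12544} + \frac{397354867323}{10666553758300} = \frac{104800672774487779503}{33450312586028800}$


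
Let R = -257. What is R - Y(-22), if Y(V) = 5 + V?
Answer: -240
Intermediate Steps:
R - Y(-22) = -257 - (5 - 22) = -257 - 1*(-17) = -257 + 17 = -240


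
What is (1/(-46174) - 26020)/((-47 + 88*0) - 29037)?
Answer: 1817621/2031656 ≈ 0.89465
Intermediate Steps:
(1/(-46174) - 26020)/((-47 + 88*0) - 29037) = (-1/46174 - 26020)/((-47 + 0) - 29037) = -1201447481/(46174*(-47 - 29037)) = -1201447481/46174/(-29084) = -1201447481/46174*(-1/29084) = 1817621/2031656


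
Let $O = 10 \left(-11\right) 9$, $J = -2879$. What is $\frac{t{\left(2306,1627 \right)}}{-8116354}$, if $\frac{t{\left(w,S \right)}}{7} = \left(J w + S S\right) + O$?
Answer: $\frac{27949845}{8116354} \approx 3.4436$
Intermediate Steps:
$O = -990$ ($O = \left(-110\right) 9 = -990$)
$t{\left(w,S \right)} = -6930 - 20153 w + 7 S^{2}$ ($t{\left(w,S \right)} = 7 \left(\left(- 2879 w + S S\right) - 990\right) = 7 \left(\left(- 2879 w + S^{2}\right) - 990\right) = 7 \left(\left(S^{2} - 2879 w\right) - 990\right) = 7 \left(-990 + S^{2} - 2879 w\right) = -6930 - 20153 w + 7 S^{2}$)
$\frac{t{\left(2306,1627 \right)}}{-8116354} = \frac{-6930 - 46472818 + 7 \cdot 1627^{2}}{-8116354} = \left(-6930 - 46472818 + 7 \cdot 2647129\right) \left(- \frac{1}{8116354}\right) = \left(-6930 - 46472818 + 18529903\right) \left(- \frac{1}{8116354}\right) = \left(-27949845\right) \left(- \frac{1}{8116354}\right) = \frac{27949845}{8116354}$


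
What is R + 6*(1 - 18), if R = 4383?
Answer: 4281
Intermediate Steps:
R + 6*(1 - 18) = 4383 + 6*(1 - 18) = 4383 + 6*(-17) = 4383 - 102 = 4281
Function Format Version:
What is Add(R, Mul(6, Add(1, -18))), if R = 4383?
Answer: 4281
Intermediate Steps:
Add(R, Mul(6, Add(1, -18))) = Add(4383, Mul(6, Add(1, -18))) = Add(4383, Mul(6, -17)) = Add(4383, -102) = 4281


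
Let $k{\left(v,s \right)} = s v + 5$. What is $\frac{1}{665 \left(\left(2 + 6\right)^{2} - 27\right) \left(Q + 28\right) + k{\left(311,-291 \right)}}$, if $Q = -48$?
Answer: $- \frac{1}{582596} \approx -1.7165 \cdot 10^{-6}$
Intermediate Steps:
$k{\left(v,s \right)} = 5 + s v$
$\frac{1}{665 \left(\left(2 + 6\right)^{2} - 27\right) \left(Q + 28\right) + k{\left(311,-291 \right)}} = \frac{1}{665 \left(\left(2 + 6\right)^{2} - 27\right) \left(-48 + 28\right) + \left(5 - 90501\right)} = \frac{1}{665 \left(8^{2} - 27\right) \left(-20\right) + \left(5 - 90501\right)} = \frac{1}{665 \left(64 - 27\right) \left(-20\right) - 90496} = \frac{1}{665 \cdot 37 \left(-20\right) - 90496} = \frac{1}{665 \left(-740\right) - 90496} = \frac{1}{-492100 - 90496} = \frac{1}{-582596} = - \frac{1}{582596}$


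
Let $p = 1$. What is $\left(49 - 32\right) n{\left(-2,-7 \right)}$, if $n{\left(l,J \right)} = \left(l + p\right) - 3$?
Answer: $-68$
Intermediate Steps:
$n{\left(l,J \right)} = -2 + l$ ($n{\left(l,J \right)} = \left(l + 1\right) - 3 = \left(1 + l\right) - 3 = -2 + l$)
$\left(49 - 32\right) n{\left(-2,-7 \right)} = \left(49 - 32\right) \left(-2 - 2\right) = 17 \left(-4\right) = -68$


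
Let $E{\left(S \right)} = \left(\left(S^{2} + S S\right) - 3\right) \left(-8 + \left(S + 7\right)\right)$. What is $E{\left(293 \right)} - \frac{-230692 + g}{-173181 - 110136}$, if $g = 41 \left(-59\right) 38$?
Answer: $\frac{4734693491122}{94439} \approx 5.0135 \cdot 10^{7}$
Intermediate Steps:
$g = -91922$ ($g = \left(-2419\right) 38 = -91922$)
$E{\left(S \right)} = \left(-1 + S\right) \left(-3 + 2 S^{2}\right)$ ($E{\left(S \right)} = \left(\left(S^{2} + S^{2}\right) - 3\right) \left(-8 + \left(7 + S\right)\right) = \left(2 S^{2} - 3\right) \left(-1 + S\right) = \left(-3 + 2 S^{2}\right) \left(-1 + S\right) = \left(-1 + S\right) \left(-3 + 2 S^{2}\right)$)
$E{\left(293 \right)} - \frac{-230692 + g}{-173181 - 110136} = \left(3 - 879 - 2 \cdot 293^{2} + 2 \cdot 293^{3}\right) - \frac{-230692 - 91922}{-173181 - 110136} = \left(3 - 879 - 171698 + 2 \cdot 25153757\right) - - \frac{322614}{-283317} = \left(3 - 879 - 171698 + 50307514\right) - \left(-322614\right) \left(- \frac{1}{283317}\right) = 50134940 - \frac{107538}{94439} = \frac{4734693491122}{94439}$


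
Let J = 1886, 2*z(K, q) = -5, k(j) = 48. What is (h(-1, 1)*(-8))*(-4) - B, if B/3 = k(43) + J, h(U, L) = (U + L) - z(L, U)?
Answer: -5722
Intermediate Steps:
z(K, q) = -5/2 (z(K, q) = (1/2)*(-5) = -5/2)
h(U, L) = 5/2 + L + U (h(U, L) = (U + L) - 1*(-5/2) = (L + U) + 5/2 = 5/2 + L + U)
B = 5802 (B = 3*(48 + 1886) = 3*1934 = 5802)
(h(-1, 1)*(-8))*(-4) - B = ((5/2 + 1 - 1)*(-8))*(-4) - 1*5802 = ((5/2)*(-8))*(-4) - 5802 = -20*(-4) - 5802 = 80 - 5802 = -5722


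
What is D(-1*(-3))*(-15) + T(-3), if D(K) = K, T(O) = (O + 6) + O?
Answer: -45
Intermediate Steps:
T(O) = 6 + 2*O (T(O) = (6 + O) + O = 6 + 2*O)
D(-1*(-3))*(-15) + T(-3) = -1*(-3)*(-15) + (6 + 2*(-3)) = 3*(-15) + (6 - 6) = -45 + 0 = -45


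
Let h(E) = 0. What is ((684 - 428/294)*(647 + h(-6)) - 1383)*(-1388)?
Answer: -89821362236/147 ≈ -6.1103e+8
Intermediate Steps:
((684 - 428/294)*(647 + h(-6)) - 1383)*(-1388) = ((684 - 428/294)*(647 + 0) - 1383)*(-1388) = ((684 - 428*1/294)*647 - 1383)*(-1388) = ((684 - 214/147)*647 - 1383)*(-1388) = ((100334/147)*647 - 1383)*(-1388) = (64916098/147 - 1383)*(-1388) = (64712797/147)*(-1388) = -89821362236/147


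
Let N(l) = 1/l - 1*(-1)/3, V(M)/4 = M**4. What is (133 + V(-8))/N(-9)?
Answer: 148653/2 ≈ 74327.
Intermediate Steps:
V(M) = 4*M**4
N(l) = 1/3 + 1/l (N(l) = 1/l + 1*(1/3) = 1/l + 1/3 = 1/3 + 1/l)
(133 + V(-8))/N(-9) = (133 + 4*(-8)**4)/(((1/3)*(3 - 9)/(-9))) = (133 + 4*4096)/(((1/3)*(-1/9)*(-6))) = (133 + 16384)/(2/9) = 16517*(9/2) = 148653/2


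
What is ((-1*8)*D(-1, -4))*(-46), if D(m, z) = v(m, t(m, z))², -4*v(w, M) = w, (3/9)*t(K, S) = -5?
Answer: 23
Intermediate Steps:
t(K, S) = -15 (t(K, S) = 3*(-5) = -15)
v(w, M) = -w/4
D(m, z) = m²/16 (D(m, z) = (-m/4)² = m²/16)
((-1*8)*D(-1, -4))*(-46) = ((-1*8)*((1/16)*(-1)²))*(-46) = -1/2*(-46) = -8*1/16*(-46) = -½*(-46) = 23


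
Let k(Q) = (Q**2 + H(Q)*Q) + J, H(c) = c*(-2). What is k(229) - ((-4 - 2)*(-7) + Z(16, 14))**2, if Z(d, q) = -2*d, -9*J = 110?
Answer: -472979/9 ≈ -52553.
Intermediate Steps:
J = -110/9 (J = -1/9*110 = -110/9 ≈ -12.222)
H(c) = -2*c
k(Q) = -110/9 - Q**2 (k(Q) = (Q**2 + (-2*Q)*Q) - 110/9 = (Q**2 - 2*Q**2) - 110/9 = -Q**2 - 110/9 = -110/9 - Q**2)
k(229) - ((-4 - 2)*(-7) + Z(16, 14))**2 = (-110/9 - 1*229**2) - ((-4 - 2)*(-7) - 2*16)**2 = (-110/9 - 1*52441) - (-6*(-7) - 32)**2 = (-110/9 - 52441) - (42 - 32)**2 = -472079/9 - 1*10**2 = -472079/9 - 1*100 = -472079/9 - 100 = -472979/9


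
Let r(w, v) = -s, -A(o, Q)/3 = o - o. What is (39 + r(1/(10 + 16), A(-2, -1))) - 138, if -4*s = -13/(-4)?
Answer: -1571/16 ≈ -98.188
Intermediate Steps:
A(o, Q) = 0 (A(o, Q) = -3*(o - o) = -3*0 = 0)
s = -13/16 (s = -(-13)/(4*(-4)) = -(-13)*(-1)/(4*4) = -1/4*13/4 = -13/16 ≈ -0.81250)
r(w, v) = 13/16 (r(w, v) = -1*(-13/16) = 13/16)
(39 + r(1/(10 + 16), A(-2, -1))) - 138 = (39 + 13/16) - 138 = 637/16 - 138 = -1571/16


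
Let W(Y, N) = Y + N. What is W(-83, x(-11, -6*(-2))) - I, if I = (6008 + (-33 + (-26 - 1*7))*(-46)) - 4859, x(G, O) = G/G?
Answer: -4267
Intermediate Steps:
x(G, O) = 1
I = 4185 (I = (6008 + (-33 + (-26 - 7))*(-46)) - 4859 = (6008 + (-33 - 33)*(-46)) - 4859 = (6008 - 66*(-46)) - 4859 = (6008 + 3036) - 4859 = 9044 - 4859 = 4185)
W(Y, N) = N + Y
W(-83, x(-11, -6*(-2))) - I = (1 - 83) - 1*4185 = -82 - 4185 = -4267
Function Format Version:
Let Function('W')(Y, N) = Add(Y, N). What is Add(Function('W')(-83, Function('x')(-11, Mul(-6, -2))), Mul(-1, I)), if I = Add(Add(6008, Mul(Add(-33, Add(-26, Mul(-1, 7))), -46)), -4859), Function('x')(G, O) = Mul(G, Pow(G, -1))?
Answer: -4267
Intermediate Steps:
Function('x')(G, O) = 1
I = 4185 (I = Add(Add(6008, Mul(Add(-33, Add(-26, -7)), -46)), -4859) = Add(Add(6008, Mul(Add(-33, -33), -46)), -4859) = Add(Add(6008, Mul(-66, -46)), -4859) = Add(Add(6008, 3036), -4859) = Add(9044, -4859) = 4185)
Function('W')(Y, N) = Add(N, Y)
Add(Function('W')(-83, Function('x')(-11, Mul(-6, -2))), Mul(-1, I)) = Add(Add(1, -83), Mul(-1, 4185)) = Add(-82, -4185) = -4267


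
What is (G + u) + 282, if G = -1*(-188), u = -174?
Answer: 296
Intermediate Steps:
G = 188
(G + u) + 282 = (188 - 174) + 282 = 14 + 282 = 296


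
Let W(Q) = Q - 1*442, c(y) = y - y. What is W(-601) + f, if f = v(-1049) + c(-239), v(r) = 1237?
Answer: 194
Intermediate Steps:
c(y) = 0
W(Q) = -442 + Q (W(Q) = Q - 442 = -442 + Q)
f = 1237 (f = 1237 + 0 = 1237)
W(-601) + f = (-442 - 601) + 1237 = -1043 + 1237 = 194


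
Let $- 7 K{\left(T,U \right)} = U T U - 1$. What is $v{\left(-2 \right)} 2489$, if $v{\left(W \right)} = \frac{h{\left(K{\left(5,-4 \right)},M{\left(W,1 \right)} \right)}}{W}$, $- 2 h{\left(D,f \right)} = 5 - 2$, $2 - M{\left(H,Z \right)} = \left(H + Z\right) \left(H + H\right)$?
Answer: $\frac{7467}{4} \approx 1866.8$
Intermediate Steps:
$M{\left(H,Z \right)} = 2 - 2 H \left(H + Z\right)$ ($M{\left(H,Z \right)} = 2 - \left(H + Z\right) \left(H + H\right) = 2 - \left(H + Z\right) 2 H = 2 - 2 H \left(H + Z\right)$)
$K{\left(T,U \right)} = \frac{1}{7} - \frac{T U^{2}}{7}$ ($K{\left(T,U \right)} = - \frac{U T U - 1}{7} = - \frac{T U U - 1}{7} = - \frac{T U^{2} - 1}{7} = - \frac{-1 + T U^{2}}{7} = \frac{1}{7} - \frac{T U^{2}}{7}$)
$h{\left(D,f \right)} = - \frac{3}{2}$ ($h{\left(D,f \right)} = - \frac{5 - 2}{2} = \left(- \frac{1}{2}\right) 3 = - \frac{3}{2}$)
$v{\left(W \right)} = - \frac{3}{2 W}$
$v{\left(-2 \right)} 2489 = - \frac{3}{2 \left(-2\right)} 2489 = \left(- \frac{3}{2}\right) \left(- \frac{1}{2}\right) 2489 = \frac{3}{4} \cdot 2489 = \frac{7467}{4}$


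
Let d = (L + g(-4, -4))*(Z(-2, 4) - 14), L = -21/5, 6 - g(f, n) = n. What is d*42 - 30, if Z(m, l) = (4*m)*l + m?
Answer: -58614/5 ≈ -11723.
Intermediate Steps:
g(f, n) = 6 - n
L = -21/5 (L = -21*⅕ = -21/5 ≈ -4.2000)
Z(m, l) = m + 4*l*m (Z(m, l) = 4*l*m + m = m + 4*l*m)
d = -1392/5 (d = (-21/5 + (6 - 1*(-4)))*(-2*(1 + 4*4) - 14) = (-21/5 + (6 + 4))*(-2*(1 + 16) - 14) = (-21/5 + 10)*(-2*17 - 14) = 29*(-34 - 14)/5 = (29/5)*(-48) = -1392/5 ≈ -278.40)
d*42 - 30 = -1392/5*42 - 30 = -58464/5 - 30 = -58614/5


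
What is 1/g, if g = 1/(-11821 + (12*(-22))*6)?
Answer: -13405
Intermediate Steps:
g = -1/13405 (g = 1/(-11821 - 264*6) = 1/(-11821 - 1584) = 1/(-13405) = -1/13405 ≈ -7.4599e-5)
1/g = 1/(-1/13405) = -13405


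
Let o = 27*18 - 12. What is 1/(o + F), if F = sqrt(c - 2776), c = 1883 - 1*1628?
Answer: 474/227197 - I*sqrt(2521)/227197 ≈ 0.0020863 - 0.000221*I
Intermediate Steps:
c = 255 (c = 1883 - 1628 = 255)
o = 474 (o = 486 - 12 = 474)
F = I*sqrt(2521) (F = sqrt(255 - 2776) = sqrt(-2521) = I*sqrt(2521) ≈ 50.21*I)
1/(o + F) = 1/(474 + I*sqrt(2521))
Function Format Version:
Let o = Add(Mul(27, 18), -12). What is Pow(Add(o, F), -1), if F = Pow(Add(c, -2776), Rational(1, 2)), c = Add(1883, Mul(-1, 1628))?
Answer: Add(Rational(474, 227197), Mul(Rational(-1, 227197), I, Pow(2521, Rational(1, 2)))) ≈ Add(0.0020863, Mul(-0.00022100, I))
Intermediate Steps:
c = 255 (c = Add(1883, -1628) = 255)
o = 474 (o = Add(486, -12) = 474)
F = Mul(I, Pow(2521, Rational(1, 2))) (F = Pow(Add(255, -2776), Rational(1, 2)) = Pow(-2521, Rational(1, 2)) = Mul(I, Pow(2521, Rational(1, 2))) ≈ Mul(50.210, I))
Pow(Add(o, F), -1) = Pow(Add(474, Mul(I, Pow(2521, Rational(1, 2)))), -1)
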